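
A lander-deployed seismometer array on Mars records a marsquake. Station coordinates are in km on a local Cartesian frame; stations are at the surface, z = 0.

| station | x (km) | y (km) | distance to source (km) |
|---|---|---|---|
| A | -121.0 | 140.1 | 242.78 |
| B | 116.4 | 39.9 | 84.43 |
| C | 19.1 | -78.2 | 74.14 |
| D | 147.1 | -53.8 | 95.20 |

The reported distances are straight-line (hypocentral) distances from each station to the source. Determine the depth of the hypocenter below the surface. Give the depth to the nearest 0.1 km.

Each station gives a sphere (x−x_i)² + (y−y_i)² + z² = d_i² (stations at z=0).
Subtracting the A sphere from B and C: z² cancels, leaving linear equations in x and y:
474.8 x − 200.4 y = 32685.66
280.2 x − 436.6 y = 25656.43
Solving: x ≈ 60.399, y ≈ -20.002 km (keep extra digits for the depth step; rounded: 60.4, -20.0).
Then from the A sphere: z² = 242.78² − (x + 121.0)² − (y − 140.1)² with x = 60.399, y = -20.002, so z ≈ 20.097 ≈ 20.1 km.

20.1 km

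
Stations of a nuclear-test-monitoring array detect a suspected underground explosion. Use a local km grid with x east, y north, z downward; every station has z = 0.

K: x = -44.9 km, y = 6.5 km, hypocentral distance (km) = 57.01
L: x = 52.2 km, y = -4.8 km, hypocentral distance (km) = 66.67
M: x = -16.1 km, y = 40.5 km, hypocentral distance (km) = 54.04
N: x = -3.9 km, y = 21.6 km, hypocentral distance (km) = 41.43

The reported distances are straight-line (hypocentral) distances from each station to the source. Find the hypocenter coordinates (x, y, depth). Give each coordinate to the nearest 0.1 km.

Each station gives a sphere (x−x_i)² + (y−y_i)² + z² = d_i² (stations at z=0).
Subtracting the K sphere from L and M: z² cancels, leaving linear equations in x and y:
194.2 x − 22.6 y = -505.13
57.6 x + 68.0 y = 171.02
Solving: x ≈ -2.101, y ≈ 4.295 km (keep extra digits for the depth step; rounded: -2.1, 4.3).
Then from the K sphere: z² = 57.01² − (x + 44.9)² − (y − 6.5)² with x = -2.101, y = 4.295, so z ≈ 37.597 ≈ 37.6 km.

x ≈ -2.1 km, y ≈ 4.3 km, depth ≈ 37.6 km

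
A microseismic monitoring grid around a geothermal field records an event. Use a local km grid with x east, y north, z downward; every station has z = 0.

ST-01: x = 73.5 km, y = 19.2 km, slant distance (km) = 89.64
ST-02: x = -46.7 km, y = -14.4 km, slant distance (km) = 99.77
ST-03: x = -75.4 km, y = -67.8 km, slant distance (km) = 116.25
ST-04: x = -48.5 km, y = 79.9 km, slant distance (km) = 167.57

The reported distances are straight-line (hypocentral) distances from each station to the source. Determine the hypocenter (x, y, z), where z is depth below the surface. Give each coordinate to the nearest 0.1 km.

(39.3, -61.7, 17.9)

Each station gives a sphere (x−x_i)² + (y−y_i)² + z² = d_i² (stations at z=0).
Subtracting the ST-01 sphere from ST-02 and ST-03: z² cancels, leaving linear equations in x and y:
-240.4 x − 67.2 y = -5301.36
-297.8 x − 174.0 y = -967.62
Solving: x ≈ 39.299, y ≈ -61.700 km (keep extra digits for the depth step; rounded: 39.3, -61.7).
Then from the ST-01 sphere: z² = 89.64² − (x − 73.5)² − (y − 19.2)² with x = 39.299, y = -61.700, so z ≈ 17.911 ≈ 17.9 km.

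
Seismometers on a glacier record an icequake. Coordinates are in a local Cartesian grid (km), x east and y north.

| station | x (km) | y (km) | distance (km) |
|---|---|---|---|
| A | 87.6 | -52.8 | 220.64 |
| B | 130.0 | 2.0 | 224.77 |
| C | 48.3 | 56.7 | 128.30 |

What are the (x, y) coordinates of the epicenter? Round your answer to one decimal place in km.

Circle about each station: (x − 87.6)² + (y + 52.8)² = 220.64²; (x − 130.0)² + (y − 2.0)² = 224.77²; (x − 48.3)² + (y − 56.7)² = 128.30².
Subtracting the A equation from the B and C equations removes the quadratic terms:
84.8 x + 109.6 y = 4602.86
-78.6 x + 219.0 y = 27307.30
Solving the 2×2 system: x ≈ -73.0, y ≈ 98.5 km.
Check against A (with the unrounded x, y): √((x − 87.6)²+(y + 52.8)²) = 220.64 ≈ 220.64 km. ✓

(-73.0, 98.5)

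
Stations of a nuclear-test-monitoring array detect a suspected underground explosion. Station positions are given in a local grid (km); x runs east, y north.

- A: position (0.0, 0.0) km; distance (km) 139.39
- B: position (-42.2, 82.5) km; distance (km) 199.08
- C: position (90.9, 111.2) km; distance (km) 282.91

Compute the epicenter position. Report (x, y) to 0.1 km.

Circle about each station: x² + y² = 139.39²; (x + 42.2)² + (y − 82.5)² = 199.08²; (x − 90.9)² + (y − 111.2)² = 282.91².
Subtracting the A equation from the B and C equations removes the quadratic terms:
-84.4 x + 165.0 y = -11616.18
181.8 x + 222.4 y = -39980.25
Solving the 2×2 system: x ≈ -82.3, y ≈ -112.5 km.
Check against A (with the unrounded x, y): √(x²+y²) = 139.38 ≈ 139.39 km. ✓

x ≈ -82.3 km, y ≈ -112.5 km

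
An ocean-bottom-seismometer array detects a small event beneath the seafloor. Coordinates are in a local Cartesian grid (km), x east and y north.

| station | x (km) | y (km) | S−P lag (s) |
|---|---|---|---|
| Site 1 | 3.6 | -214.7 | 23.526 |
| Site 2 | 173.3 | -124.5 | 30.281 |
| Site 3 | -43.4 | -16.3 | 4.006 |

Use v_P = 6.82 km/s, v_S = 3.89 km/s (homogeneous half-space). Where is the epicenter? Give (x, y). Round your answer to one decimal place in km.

Distance from S−P lag: d = Δt · v_P v_S / (v_P − v_S) = Δt · (6.82·3.89)/(6.82−3.89) ≈ 9.0545·Δt.
So d_Site 1 = 213.02, d_Site 2 = 274.18, d_Site 3 = 36.27 km.
Circle about each station: (x − 3.6)² + (y + 214.7)² = 213.02²; (x − 173.3)² + (y + 124.5)² = 274.18²; (x + 43.4)² + (y + 16.3)² = 36.27².
Subtracting the Site 1 equation from the Site 2 and Site 3 equations removes the quadratic terms:
339.4 x + 180.4 y = -30373.06
-94.0 x + 396.8 y = 102.21
Solving the 2×2 system: x ≈ -79.6, y ≈ -18.6 km.

-79.6 km east, -18.6 km north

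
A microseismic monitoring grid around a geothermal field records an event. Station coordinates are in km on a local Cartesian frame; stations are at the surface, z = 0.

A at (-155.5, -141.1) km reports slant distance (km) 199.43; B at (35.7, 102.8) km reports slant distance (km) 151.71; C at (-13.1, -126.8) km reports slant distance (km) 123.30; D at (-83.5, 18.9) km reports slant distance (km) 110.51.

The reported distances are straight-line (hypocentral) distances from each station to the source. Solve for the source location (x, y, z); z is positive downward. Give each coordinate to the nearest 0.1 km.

Each station gives a sphere (x−x_i)² + (y−y_i)² + z² = d_i² (stations at z=0).
Subtracting the A sphere from B and C: z² cancels, leaving linear equations in x and y:
382.4 x + 487.8 y = -15490.73
284.8 x + 28.6 y = -3270.18
Solving: x ≈ -9.002, y ≈ -24.699 km (keep extra digits for the depth step; rounded: -9.0, -24.7).
Then from the A sphere: z² = 199.43² − (x + 155.5)² − (y + 141.1)² with x = -9.002, y = -24.699, so z ≈ 69.003 ≈ 69.0 km.
Check against D (with the unrounded solution): distance 110.51 ≈ 110.51 km. ✓

x ≈ -9.0 km, y ≈ -24.7 km, depth ≈ 69.0 km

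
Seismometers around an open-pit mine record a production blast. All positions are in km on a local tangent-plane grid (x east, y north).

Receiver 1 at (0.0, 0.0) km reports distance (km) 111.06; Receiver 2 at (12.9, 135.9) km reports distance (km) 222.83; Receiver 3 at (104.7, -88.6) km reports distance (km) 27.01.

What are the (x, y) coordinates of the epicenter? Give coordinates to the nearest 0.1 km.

Circle about each station: x² + y² = 111.06²; (x − 12.9)² + (y − 135.9)² = 222.83²; (x − 104.7)² + (y + 88.6)² = 27.01².
Subtracting the Receiver 1 equation from the Receiver 2 and Receiver 3 equations removes the quadratic terms:
25.8 x + 271.8 y = -18683.67
209.4 x − 177.2 y = 30416.83
Solving the 2×2 system: x ≈ 80.6, y ≈ -76.4 km.

(80.6, -76.4)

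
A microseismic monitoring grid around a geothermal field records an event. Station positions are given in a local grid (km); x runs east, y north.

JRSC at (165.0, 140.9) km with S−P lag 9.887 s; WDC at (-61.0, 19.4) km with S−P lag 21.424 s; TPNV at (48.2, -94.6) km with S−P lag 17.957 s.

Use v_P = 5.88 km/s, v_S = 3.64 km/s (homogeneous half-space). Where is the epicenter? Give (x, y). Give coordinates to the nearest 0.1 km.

141.5 km east, 49.4 km north

Distance from S−P lag: d = Δt · v_P v_S / (v_P − v_S) = Δt · (5.88·3.64)/(5.88−3.64) ≈ 9.5550·Δt.
So d_JRSC = 94.47, d_WDC = 204.71, d_TPNV = 171.58 km.
Circle about each station: (x − 165.0)² + (y − 140.9)² = 94.47²; (x + 61.0)² + (y − 19.4)² = 204.71²; (x − 48.2)² + (y + 94.6)² = 171.58².
Subtracting the JRSC equation from the WDC and TPNV equations removes the quadratic terms:
-452.0 x − 243.0 y = -75962.05
-233.6 x − 471.0 y = -56320.53
Solving the 2×2 system: x ≈ 141.5, y ≈ 49.4 km.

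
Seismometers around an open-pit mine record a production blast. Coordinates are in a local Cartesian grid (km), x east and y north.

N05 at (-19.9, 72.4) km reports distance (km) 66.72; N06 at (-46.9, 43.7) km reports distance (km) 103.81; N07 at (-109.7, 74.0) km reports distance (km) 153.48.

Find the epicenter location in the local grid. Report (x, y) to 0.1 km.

Circle about each station: (x + 19.9)² + (y − 72.4)² = 66.72²; (x + 46.9)² + (y − 43.7)² = 103.81²; (x + 109.7)² + (y − 74.0)² = 153.48².
Subtracting the N05 equation from the N06 and N07 equations removes the quadratic terms:
-54.0 x − 57.4 y = -7853.43
-179.6 x + 3.2 y = -7232.23
Solving the 2×2 system: x ≈ 42.0, y ≈ 97.3 km.

x ≈ 42.0 km, y ≈ 97.3 km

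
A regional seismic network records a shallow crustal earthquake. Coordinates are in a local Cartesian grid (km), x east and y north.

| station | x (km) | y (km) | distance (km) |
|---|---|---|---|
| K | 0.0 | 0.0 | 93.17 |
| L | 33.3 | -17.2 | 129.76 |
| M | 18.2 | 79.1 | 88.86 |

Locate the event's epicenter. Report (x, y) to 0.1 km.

Circle about each station: x² + y² = 93.17²; (x − 33.3)² + (y + 17.2)² = 129.76²; (x − 18.2)² + (y − 79.1)² = 88.86².
Subtracting the K equation from the L and M equations removes the quadratic terms:
66.6 x − 34.4 y = -6752.28
36.4 x + 158.2 y = 7372.60
Solving the 2×2 system: x ≈ -69.1, y ≈ 62.5 km.

x ≈ -69.1 km, y ≈ 62.5 km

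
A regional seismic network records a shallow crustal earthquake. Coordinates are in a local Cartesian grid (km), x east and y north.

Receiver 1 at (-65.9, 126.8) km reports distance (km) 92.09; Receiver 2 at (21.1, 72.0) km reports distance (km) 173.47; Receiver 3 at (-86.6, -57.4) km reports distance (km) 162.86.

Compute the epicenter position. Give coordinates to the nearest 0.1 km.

x ≈ -151.2 km, y ≈ 92.1 km

Circle about each station: (x + 65.9)² + (y − 126.8)² = 92.09²; (x − 21.1)² + (y − 72.0)² = 173.47²; (x + 86.6)² + (y + 57.4)² = 162.86².
Subtracting the Receiver 1 equation from the Receiver 2 and Receiver 3 equations removes the quadratic terms:
174.0 x − 109.6 y = -36403.11
-41.4 x − 368.4 y = -27669.54
Solving the 2×2 system: x ≈ -151.2, y ≈ 92.1 km.
Check against Receiver 1 (with the unrounded x, y): √((x + 65.9)²+(y − 126.8)²) = 92.09 ≈ 92.09 km. ✓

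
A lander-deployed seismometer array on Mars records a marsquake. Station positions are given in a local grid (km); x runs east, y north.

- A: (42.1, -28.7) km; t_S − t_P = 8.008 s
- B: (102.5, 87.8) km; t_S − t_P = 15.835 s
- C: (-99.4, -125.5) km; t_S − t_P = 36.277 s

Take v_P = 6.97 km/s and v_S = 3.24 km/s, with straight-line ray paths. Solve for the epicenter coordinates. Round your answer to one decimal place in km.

Distance from S−P lag: d = Δt · v_P v_S / (v_P − v_S) = Δt · (6.97·3.24)/(6.97−3.24) ≈ 6.0544·Δt.
So d_A = 48.48, d_B = 95.87, d_C = 219.63 km.
Circle about each station: (x − 42.1)² + (y + 28.7)² = 48.48²; (x − 102.5)² + (y − 87.8)² = 95.87²; (x + 99.4)² + (y + 125.5)² = 219.63².
Subtracting pairs of circle equations eliminates x²+y² and gives linear equations (the radical axes):
120.8 x + 233.0 y = 8778.24
-283.0 x − 193.6 y = -22852.52
Solving the 2×2 system: x ≈ 85.2, y ≈ -6.5 km.
Check against A (with the unrounded x, y): √((x − 42.1)²+(y + 28.7)²) = 48.48 ≈ 48.48 km. ✓

x ≈ 85.2 km, y ≈ -6.5 km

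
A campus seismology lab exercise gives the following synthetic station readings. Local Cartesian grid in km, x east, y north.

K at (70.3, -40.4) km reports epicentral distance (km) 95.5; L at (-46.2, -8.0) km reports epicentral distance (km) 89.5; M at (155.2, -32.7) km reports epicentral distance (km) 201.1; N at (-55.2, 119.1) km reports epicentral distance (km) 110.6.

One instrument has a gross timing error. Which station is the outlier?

Solve using three stations at a time. Using K, L, N (subtract circle equations pairwise → linear system) gives (x, y) ≈ (26.4, 44.4).
Distances from that point to each station vs reported:
  K: calculated 95.5 vs reported 95.5 → residual 0.0 km
  L: calculated 89.5 vs reported 89.5 → residual 0.0 km
  M: calculated 150.1 vs reported 201.1 → residual 51.0 km
  N: calculated 110.6 vs reported 110.6 → residual 0.0 km
K, L, N are mutually consistent (residuals ≈ 0); M is off by 51.0 km.

M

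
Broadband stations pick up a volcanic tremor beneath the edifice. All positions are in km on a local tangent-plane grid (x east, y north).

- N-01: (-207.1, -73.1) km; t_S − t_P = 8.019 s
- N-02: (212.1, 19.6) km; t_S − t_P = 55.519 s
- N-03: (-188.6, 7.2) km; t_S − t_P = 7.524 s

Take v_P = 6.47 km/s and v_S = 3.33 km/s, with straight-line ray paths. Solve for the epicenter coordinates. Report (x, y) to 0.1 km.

(-164.4, -38.4)

Distance from S−P lag: d = Δt · v_P v_S / (v_P − v_S) = Δt · (6.47·3.33)/(6.47−3.33) ≈ 6.8615·Δt.
So d_N-01 = 55.02, d_N-02 = 380.94, d_N-03 = 51.63 km.
Circle about each station: (x + 207.1)² + (y + 73.1)² = 55.02²; (x − 212.1)² + (y − 19.6)² = 380.94²; (x + 188.6)² + (y − 7.2)² = 51.63².
Subtracting the N-01 equation from the N-02 and N-03 equations removes the quadratic terms:
838.4 x + 185.4 y = -144951.53
37.0 x + 160.6 y = -12250.68
Solving the 2×2 system: x ≈ -164.4, y ≈ -38.4 km.
Check against N-01 (with the unrounded x, y): √((x + 207.1)²+(y + 73.1)²) = 55.02 ≈ 55.02 km. ✓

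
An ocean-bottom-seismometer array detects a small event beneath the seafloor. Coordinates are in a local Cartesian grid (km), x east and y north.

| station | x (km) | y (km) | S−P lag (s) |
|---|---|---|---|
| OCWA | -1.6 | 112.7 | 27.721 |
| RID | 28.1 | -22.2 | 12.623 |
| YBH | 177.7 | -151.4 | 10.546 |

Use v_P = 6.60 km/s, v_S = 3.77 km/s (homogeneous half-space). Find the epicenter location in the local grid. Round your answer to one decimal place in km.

(94.0, -111.5)

Distance from S−P lag: d = Δt · v_P v_S / (v_P − v_S) = Δt · (6.60·3.77)/(6.60−3.77) ≈ 8.7922·Δt.
So d_OCWA = 243.73, d_RID = 110.98, d_YBH = 92.72 km.
Circle about each station: (x + 1.6)² + (y − 112.7)² = 243.73²; (x − 28.1)² + (y + 22.2)² = 110.98²; (x − 177.7)² + (y + 151.4)² = 92.72².
Subtracting pairs of circle equations eliminates x²+y² and gives linear equations (the radical axes):
59.4 x − 269.8 y = 35666.35
358.6 x − 528.2 y = 92602.71
Solving the 2×2 system: x ≈ 94.0, y ≈ -111.5 km.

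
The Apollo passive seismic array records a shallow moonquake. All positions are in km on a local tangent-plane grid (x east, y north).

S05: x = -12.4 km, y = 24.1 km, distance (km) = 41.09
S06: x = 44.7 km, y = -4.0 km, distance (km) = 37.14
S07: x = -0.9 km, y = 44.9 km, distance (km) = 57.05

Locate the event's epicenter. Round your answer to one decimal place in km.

Circle about each station: (x + 12.4)² + (y − 24.1)² = 41.09²; (x − 44.7)² + (y + 4.0)² = 37.14²; (x + 0.9)² + (y − 44.9)² = 57.05².
Subtracting the S05 equation from the S06 and S07 equations removes the quadratic terms:
114.2 x − 56.2 y = 1588.53
23.0 x + 41.6 y = -284.06
Solving the 2×2 system: x ≈ 8.3, y ≈ -11.4 km.

(8.3, -11.4)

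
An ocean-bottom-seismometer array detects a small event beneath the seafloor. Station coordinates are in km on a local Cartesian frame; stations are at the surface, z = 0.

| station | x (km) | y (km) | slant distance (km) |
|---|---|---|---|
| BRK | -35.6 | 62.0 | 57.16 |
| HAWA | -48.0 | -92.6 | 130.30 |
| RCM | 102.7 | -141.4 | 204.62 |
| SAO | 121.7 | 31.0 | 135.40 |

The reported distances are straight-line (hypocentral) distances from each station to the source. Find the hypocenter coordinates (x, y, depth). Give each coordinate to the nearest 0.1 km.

Each station gives a sphere (x−x_i)² + (y−y_i)² + z² = d_i² (stations at z=0).
Subtracting the BRK sphere from HAWA and RCM: z² cancels, leaving linear equations in x and y:
-24.8 x − 309.2 y = -7943.42
276.6 x − 406.8 y = -13172.19
Solving: x ≈ -8.801, y ≈ 26.396 km (keep extra digits for the depth step; rounded: -8.8, 26.4).
Then from the BRK sphere: z² = 57.16² − (x + 35.6)² − (y − 62.0)² with x = -8.801, y = 26.396, so z ≈ 35.797 ≈ 35.8 km.
Check against SAO (with the unrounded solution): distance 135.40 ≈ 135.40 km. ✓

(-8.8, 26.4, 35.8)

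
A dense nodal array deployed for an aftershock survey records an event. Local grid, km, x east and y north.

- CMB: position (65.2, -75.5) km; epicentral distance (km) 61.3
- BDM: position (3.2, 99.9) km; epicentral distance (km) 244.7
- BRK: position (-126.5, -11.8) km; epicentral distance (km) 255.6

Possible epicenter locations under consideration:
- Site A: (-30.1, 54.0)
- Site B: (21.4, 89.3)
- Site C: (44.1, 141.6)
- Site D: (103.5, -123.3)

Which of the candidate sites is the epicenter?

For each candidate, compare |candidate − station| to the reported distance:
Site A: residuals CMB 99.5, BDM 188.0, BRK 138.9 → max 188.0 km
Site B: residuals CMB 109.2, BDM 223.6, BRK 76.4 → max 223.6 km
Site C: residuals CMB 156.8, BDM 186.3, BRK 26.2 → max 186.3 km
Site D: residuals CMB 0.0, BDM 0.0, BRK 0.0 → max 0.0 km
Only Site D has all residuals ≈ 0.

Site D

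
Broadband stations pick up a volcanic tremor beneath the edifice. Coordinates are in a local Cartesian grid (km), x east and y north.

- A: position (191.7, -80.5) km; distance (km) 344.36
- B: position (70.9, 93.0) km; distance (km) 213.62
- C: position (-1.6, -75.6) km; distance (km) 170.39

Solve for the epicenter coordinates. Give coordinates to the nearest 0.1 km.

Circle about each station: (x − 191.7)² + (y + 80.5)² = 344.36²; (x − 70.9)² + (y − 93.0)² = 213.62²; (x + 1.6)² + (y + 75.6)² = 170.39².
Subtracting pairs of circle equations eliminates x²+y² and gives linear equations (the radical axes):
-241.6 x + 347.0 y = 43396.98
-386.6 x + 9.8 y = 52039.84
Solving the 2×2 system: x ≈ -133.8, y ≈ 31.9 km.

-133.8 km east, 31.9 km north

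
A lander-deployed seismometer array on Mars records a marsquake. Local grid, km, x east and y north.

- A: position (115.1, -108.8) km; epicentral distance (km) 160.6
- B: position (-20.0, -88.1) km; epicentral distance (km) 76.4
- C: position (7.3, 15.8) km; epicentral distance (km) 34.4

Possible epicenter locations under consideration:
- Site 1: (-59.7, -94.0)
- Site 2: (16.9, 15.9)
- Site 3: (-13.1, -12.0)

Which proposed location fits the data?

Site 3

For each candidate, compare |candidate − station| to the reported distance:
Site 1: residuals A 14.8, B 36.3, C 94.2 → max 94.2 km
Site 2: residuals A 1.9, B 34.0, C 24.8 → max 34.0 km
Site 3: residuals A 0.0, B 0.0, C 0.1 → max 0.1 km
Only Site 3 has all residuals ≈ 0.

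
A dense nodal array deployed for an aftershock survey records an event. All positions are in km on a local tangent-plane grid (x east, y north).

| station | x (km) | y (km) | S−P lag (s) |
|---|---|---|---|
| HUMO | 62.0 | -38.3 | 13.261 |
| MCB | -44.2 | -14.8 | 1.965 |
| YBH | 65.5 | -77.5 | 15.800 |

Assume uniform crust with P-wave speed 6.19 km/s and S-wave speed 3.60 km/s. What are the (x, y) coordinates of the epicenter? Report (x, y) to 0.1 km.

(-44.7, 2.1)

Distance from S−P lag: d = Δt · v_P v_S / (v_P − v_S) = Δt · (6.19·3.60)/(6.19−3.60) ≈ 8.6039·Δt.
So d_HUMO = 114.10, d_MCB = 16.91, d_YBH = 135.94 km.
Circle about each station: (x − 62.0)² + (y + 38.3)² = 114.10²; (x + 44.2)² + (y + 14.8)² = 16.91²; (x − 65.5)² + (y + 77.5)² = 135.94².
Subtracting the HUMO equation from the MCB and YBH equations removes the quadratic terms:
-212.4 x + 47.0 y = 9594.65
7.0 x − 78.4 y = -475.26
Solving the 2×2 system: x ≈ -44.7, y ≈ 2.1 km.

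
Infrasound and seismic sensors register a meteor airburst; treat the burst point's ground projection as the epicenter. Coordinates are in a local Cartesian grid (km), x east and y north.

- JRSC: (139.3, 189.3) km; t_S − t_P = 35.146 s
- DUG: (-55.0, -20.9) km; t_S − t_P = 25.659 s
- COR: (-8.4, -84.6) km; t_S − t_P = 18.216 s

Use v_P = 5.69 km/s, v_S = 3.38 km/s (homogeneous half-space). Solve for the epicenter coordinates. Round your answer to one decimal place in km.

(142.1, -103.3)

Distance from S−P lag: d = Δt · v_P v_S / (v_P − v_S) = Δt · (5.69·3.38)/(5.69−3.38) ≈ 8.3256·Δt.
So d_JRSC = 292.61, d_DUG = 213.63, d_COR = 151.66 km.
Circle about each station: (x − 139.3)² + (y − 189.3)² = 292.61²; (x + 55.0)² + (y + 20.9)² = 213.63²; (x + 8.4)² + (y + 84.6)² = 151.66².
Subtracting pairs of circle equations eliminates x²+y² and gives linear equations (the radical axes):
-388.6 x − 420.4 y = -11794.33
-295.4 x − 547.8 y = 14608.60
Solving the 2×2 system: x ≈ 142.1, y ≈ -103.3 km.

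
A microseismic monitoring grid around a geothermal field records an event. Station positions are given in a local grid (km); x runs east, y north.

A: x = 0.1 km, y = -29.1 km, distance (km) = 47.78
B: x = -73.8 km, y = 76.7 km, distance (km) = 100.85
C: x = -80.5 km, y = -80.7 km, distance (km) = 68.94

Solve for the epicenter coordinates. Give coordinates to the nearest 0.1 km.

x ≈ -46.9 km, y ≈ -20.5 km

Circle about each station: (x − 0.1)² + (y + 29.1)² = 47.78²; (x + 73.8)² + (y − 76.7)² = 100.85²; (x + 80.5)² + (y + 80.7)² = 68.94².
Subtracting the A equation from the B and C equations removes the quadratic terms:
-147.8 x + 211.6 y = 2594.72
-161.2 x − 103.2 y = 9676.12
Solving the 2×2 system: x ≈ -46.9, y ≈ -20.5 km.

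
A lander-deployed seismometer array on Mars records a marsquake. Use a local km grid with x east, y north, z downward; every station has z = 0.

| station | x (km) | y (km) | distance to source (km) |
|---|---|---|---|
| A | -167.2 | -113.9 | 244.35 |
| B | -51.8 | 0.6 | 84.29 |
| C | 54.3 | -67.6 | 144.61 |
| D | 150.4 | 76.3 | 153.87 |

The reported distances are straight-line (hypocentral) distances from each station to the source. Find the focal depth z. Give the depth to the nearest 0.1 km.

depth ≈ 23.2 km

Each station gives a sphere (x−x_i)² + (y−y_i)² + z² = d_i² (stations at z=0).
Subtracting the A sphere from B and C: z² cancels, leaving linear equations in x and y:
230.8 x + 229.0 y = 14356.67
443.0 x + 92.6 y = 5384.07
Solving: x ≈ -1.205, y ≈ 63.907 km (keep extra digits for the depth step; rounded: -1.2, 63.9).
Then from the A sphere: z² = 244.35² − (x + 167.2)² − (y + 113.9)² with x = -1.205, y = 63.907, so z ≈ 23.179 ≈ 23.2 km.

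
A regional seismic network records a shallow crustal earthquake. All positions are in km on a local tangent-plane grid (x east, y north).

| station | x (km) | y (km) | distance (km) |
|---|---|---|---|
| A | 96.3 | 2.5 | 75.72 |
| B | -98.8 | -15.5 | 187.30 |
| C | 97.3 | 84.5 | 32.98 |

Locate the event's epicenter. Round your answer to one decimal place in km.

x ≈ 66.7 km, y ≈ 72.2 km

Circle about each station: (x − 96.3)² + (y − 2.5)² = 75.72²; (x + 98.8)² + (y + 15.5)² = 187.30²; (x − 97.3)² + (y − 84.5)² = 32.98².
Subtracting pairs of circle equations eliminates x²+y² and gives linear equations (the radical axes):
-390.2 x − 36.0 y = -28626.02
2.0 x + 164.0 y = 11973.44
Solving the 2×2 system: x ≈ 66.7, y ≈ 72.2 km.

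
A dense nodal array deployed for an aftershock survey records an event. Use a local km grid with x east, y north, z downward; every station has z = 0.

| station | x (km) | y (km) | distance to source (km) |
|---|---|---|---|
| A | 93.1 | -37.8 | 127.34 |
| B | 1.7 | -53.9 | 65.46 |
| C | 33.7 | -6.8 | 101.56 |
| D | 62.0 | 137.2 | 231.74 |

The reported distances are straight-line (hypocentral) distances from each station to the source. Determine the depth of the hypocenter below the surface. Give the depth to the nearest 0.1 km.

Each station gives a sphere (x−x_i)² + (y−y_i)² + z² = d_i² (stations at z=0).
Subtracting the A sphere from B and C: z² cancels, leaving linear equations in x and y:
-182.8 x − 32.2 y = 4742.11
-118.8 x + 62.0 y = -3013.48
Solving: x ≈ -12.994, y ≈ -73.503 km (keep extra digits for the depth step; rounded: -13.0, -73.5).
Then from the A sphere: z² = 127.34² − (x − 93.1)² − (y + 37.8)² with x = -12.994, y = -73.503, so z ≈ 60.703 ≈ 60.7 km.

60.7 km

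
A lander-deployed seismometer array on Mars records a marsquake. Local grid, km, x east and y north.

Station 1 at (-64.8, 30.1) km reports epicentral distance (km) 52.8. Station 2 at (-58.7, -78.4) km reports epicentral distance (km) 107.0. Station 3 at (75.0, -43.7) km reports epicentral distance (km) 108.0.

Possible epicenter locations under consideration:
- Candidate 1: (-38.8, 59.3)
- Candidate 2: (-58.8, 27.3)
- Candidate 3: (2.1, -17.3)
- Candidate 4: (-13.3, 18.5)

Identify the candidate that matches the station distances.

Candidate 4

For each candidate, compare |candidate − station| to the reported distance:
Candidate 1: residuals Station 1 13.7, Station 2 32.1, Station 3 45.5 → max 45.5 km
Candidate 2: residuals Station 1 46.2, Station 2 1.3, Station 3 43.5 → max 46.2 km
Candidate 3: residuals Station 1 29.2, Station 2 20.8, Station 3 30.5 → max 30.5 km
Candidate 4: residuals Station 1 0.0, Station 2 0.0, Station 3 0.0 → max 0.0 km
Only Candidate 4 has all residuals ≈ 0.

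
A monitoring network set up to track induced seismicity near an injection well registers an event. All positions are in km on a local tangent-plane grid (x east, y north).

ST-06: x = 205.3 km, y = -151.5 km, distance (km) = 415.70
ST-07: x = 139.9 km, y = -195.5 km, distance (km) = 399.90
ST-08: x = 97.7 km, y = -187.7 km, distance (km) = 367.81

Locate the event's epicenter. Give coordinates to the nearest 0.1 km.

Circle about each station: (x − 205.3)² + (y + 151.5)² = 415.70²; (x − 139.9)² + (y + 195.5)² = 399.90²; (x − 97.7)² + (y + 187.7)² = 367.81².
Subtracting pairs of circle equations eliminates x²+y² and gives linear equations (the radical axes):
-130.8 x − 88.0 y = 5578.40
-215.2 x − 72.4 y = 17198.53
Solving the 2×2 system: x ≈ -117.2, y ≈ 110.8 km.
Check against ST-06 (with the unrounded x, y): √((x − 205.3)²+(y + 151.5)²) = 415.71 ≈ 415.70 km. ✓

-117.2 km east, 110.8 km north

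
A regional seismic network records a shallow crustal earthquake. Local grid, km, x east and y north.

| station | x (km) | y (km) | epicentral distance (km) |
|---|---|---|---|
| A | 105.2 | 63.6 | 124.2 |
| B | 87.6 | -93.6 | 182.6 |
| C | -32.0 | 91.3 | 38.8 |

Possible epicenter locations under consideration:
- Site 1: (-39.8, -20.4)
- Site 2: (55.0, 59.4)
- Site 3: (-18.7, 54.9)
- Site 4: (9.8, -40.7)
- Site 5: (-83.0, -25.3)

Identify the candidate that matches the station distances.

Site 3

For each candidate, compare |candidate − station| to the reported distance:
Site 1: residuals A 43.4, B 35.7, C 73.2 → max 73.2 km
Site 2: residuals A 73.8, B 26.2, C 53.9 → max 73.8 km
Site 3: residuals A 0.0, B 0.0, C 0.0 → max 0.0 km
Site 4: residuals A 17.1, B 88.5, C 99.7 → max 99.7 km
Site 5: residuals A 83.9, B 1.2, C 88.5 → max 88.5 km
Only Site 3 has all residuals ≈ 0.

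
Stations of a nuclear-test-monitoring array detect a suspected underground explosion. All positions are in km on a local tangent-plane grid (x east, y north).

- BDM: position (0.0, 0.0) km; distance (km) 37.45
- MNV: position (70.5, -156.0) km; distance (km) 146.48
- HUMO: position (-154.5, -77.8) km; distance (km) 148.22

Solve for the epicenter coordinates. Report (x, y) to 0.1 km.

Circle about each station: x² + y² = 37.45²; (x − 70.5)² + (y + 156.0)² = 146.48²; (x + 154.5)² + (y + 77.8)² = 148.22².
Subtracting pairs of circle equations eliminates x²+y² and gives linear equations (the radical axes):
141.0 x − 312.0 y = 9252.36
-309.0 x − 155.6 y = 9356.42
Solving the 2×2 system: x ≈ -12.5, y ≈ -35.3 km.

x ≈ -12.5 km, y ≈ -35.3 km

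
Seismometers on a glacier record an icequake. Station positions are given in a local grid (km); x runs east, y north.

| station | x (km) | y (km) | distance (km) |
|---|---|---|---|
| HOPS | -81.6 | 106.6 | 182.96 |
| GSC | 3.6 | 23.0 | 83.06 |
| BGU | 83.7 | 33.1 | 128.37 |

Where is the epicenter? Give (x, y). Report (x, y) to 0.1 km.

(-5.1, -59.6)

Circle about each station: (x + 81.6)² + (y − 106.6)² = 182.96²; (x − 3.6)² + (y − 23.0)² = 83.06²; (x − 83.7)² + (y − 33.1)² = 128.37².
Subtracting pairs of circle equations eliminates x²+y² and gives linear equations (the radical axes):
170.4 x − 167.2 y = 9095.24
330.6 x − 147.0 y = 7074.68
Solving the 2×2 system: x ≈ -5.1, y ≈ -59.6 km.
Check against HOPS (with the unrounded x, y): √((x + 81.6)²+(y − 106.6)²) = 182.96 ≈ 182.96 km. ✓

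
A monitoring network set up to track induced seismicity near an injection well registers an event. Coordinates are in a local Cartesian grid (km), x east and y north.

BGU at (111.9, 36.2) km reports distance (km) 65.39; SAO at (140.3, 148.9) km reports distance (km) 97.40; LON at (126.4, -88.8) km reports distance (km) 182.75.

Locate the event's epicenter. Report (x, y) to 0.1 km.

Circle about each station: (x − 111.9)² + (y − 36.2)² = 65.39²; (x − 140.3)² + (y − 148.9)² = 97.40²; (x − 126.4)² + (y + 88.8)² = 182.75².
Subtracting pairs of circle equations eliminates x²+y² and gives linear equations (the radical axes):
56.8 x + 225.4 y = 22812.34
29.0 x − 250.0 y = -19091.36
Solving the 2×2 system: x ≈ 67.5, y ≈ 84.2 km.

67.5 km east, 84.2 km north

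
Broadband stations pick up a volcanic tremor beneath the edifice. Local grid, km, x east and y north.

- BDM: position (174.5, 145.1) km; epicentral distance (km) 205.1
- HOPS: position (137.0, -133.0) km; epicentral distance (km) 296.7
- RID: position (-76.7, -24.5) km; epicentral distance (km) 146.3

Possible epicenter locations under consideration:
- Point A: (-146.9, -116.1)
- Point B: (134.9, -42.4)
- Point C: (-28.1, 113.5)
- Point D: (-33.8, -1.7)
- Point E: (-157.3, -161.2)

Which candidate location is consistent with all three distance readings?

For each candidate, compare |candidate − station| to the reported distance:
Point A: residuals BDM 209.1, HOPS 12.3, RID 30.9 → max 209.1 km
Point B: residuals BDM 13.5, HOPS 206.1, RID 66.1 → max 206.1 km
Point C: residuals BDM 0.1, HOPS 0.0, RID 0.0 → max 0.1 km
Point D: residuals BDM 49.7, HOPS 81.3, RID 97.7 → max 97.7 km
Point E: residuals BDM 246.5, HOPS 1.1, RID 12.4 → max 246.5 km
Only Point C has all residuals ≈ 0.

Point C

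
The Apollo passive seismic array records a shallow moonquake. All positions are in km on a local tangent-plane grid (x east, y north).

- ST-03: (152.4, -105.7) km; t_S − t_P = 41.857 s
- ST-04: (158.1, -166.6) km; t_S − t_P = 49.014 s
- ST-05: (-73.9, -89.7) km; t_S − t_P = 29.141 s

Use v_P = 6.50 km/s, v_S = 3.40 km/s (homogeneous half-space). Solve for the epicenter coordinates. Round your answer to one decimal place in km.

Distance from S−P lag: d = Δt · v_P v_S / (v_P − v_S) = Δt · (6.50·3.40)/(6.50−3.40) ≈ 7.1290·Δt.
So d_ST-03 = 298.40, d_ST-04 = 349.42, d_ST-05 = 207.75 km.
Circle about each station: (x − 152.4)² + (y + 105.7)² = 298.40²; (x − 158.1)² + (y + 166.6)² = 349.42²; (x + 73.9)² + (y + 89.7)² = 207.75².
Subtracting pairs of circle equations eliminates x²+y² and gives linear equations (the radical axes):
11.4 x − 121.8 y = -14698.86
-452.6 x + 32.0 y = 24991.55
Solving the 2×2 system: x ≈ -47.0, y ≈ 116.3 km.

x ≈ -47.0 km, y ≈ 116.3 km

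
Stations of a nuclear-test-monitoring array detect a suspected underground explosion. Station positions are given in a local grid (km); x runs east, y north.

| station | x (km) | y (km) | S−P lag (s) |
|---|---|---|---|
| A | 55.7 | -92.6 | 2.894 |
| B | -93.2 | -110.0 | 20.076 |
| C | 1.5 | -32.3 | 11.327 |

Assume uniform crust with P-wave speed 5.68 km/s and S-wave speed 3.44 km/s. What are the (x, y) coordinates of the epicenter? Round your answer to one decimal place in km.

Distance from S−P lag: d = Δt · v_P v_S / (v_P − v_S) = Δt · (5.68·3.44)/(5.68−3.44) ≈ 8.7229·Δt.
So d_A = 25.24, d_B = 175.12, d_C = 98.80 km.
Circle about each station: (x − 55.7)² + (y + 92.6)² = 25.24²; (x + 93.2)² + (y + 110.0)² = 175.12²; (x − 1.5)² + (y + 32.3)² = 98.80².
Subtracting the A equation from the B and C equations removes the quadratic terms:
-297.8 x − 34.8 y = -20920.97
-108.4 x + 120.6 y = -19756.09
Solving the 2×2 system: x ≈ 80.9, y ≈ -91.1 km.
Check against A (with the unrounded x, y): √((x − 55.7)²+(y + 92.6)²) = 25.24 ≈ 25.24 km. ✓

x ≈ 80.9 km, y ≈ -91.1 km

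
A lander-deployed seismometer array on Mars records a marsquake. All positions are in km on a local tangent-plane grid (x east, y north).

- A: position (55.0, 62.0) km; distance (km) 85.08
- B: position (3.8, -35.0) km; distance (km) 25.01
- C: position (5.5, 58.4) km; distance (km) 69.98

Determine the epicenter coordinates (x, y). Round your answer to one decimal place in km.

Circle about each station: (x − 55.0)² + (y − 62.0)² = 85.08²; (x − 3.8)² + (y + 35.0)² = 25.01²; (x − 5.5)² + (y − 58.4)² = 69.98².
Subtracting pairs of circle equations eliminates x²+y² and gives linear equations (the radical axes):
-102.4 x − 194.0 y = 983.55
-99.0 x − 7.2 y = -1086.78
Solving the 2×2 system: x ≈ 11.8, y ≈ -11.3 km.

(11.8, -11.3)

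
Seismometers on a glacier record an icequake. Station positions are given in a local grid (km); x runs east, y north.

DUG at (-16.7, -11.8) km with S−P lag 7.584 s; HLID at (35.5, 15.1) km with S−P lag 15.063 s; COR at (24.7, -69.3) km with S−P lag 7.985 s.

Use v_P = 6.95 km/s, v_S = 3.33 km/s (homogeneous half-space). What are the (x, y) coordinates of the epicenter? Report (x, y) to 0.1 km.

Distance from S−P lag: d = Δt · v_P v_S / (v_P − v_S) = Δt · (6.95·3.33)/(6.95−3.33) ≈ 6.3932·Δt.
So d_DUG = 48.49, d_HLID = 96.30, d_COR = 51.05 km.
Circle about each station: (x + 16.7)² + (y + 11.8)² = 48.49²; (x − 35.5)² + (y − 15.1)² = 96.30²; (x − 24.7)² + (y + 69.3)² = 51.05².
Subtracting the DUG equation from the HLID and COR equations removes the quadratic terms:
104.4 x + 53.8 y = -5852.28
82.8 x − 115.0 y = 4739.63
Solving the 2×2 system: x ≈ -25.4, y ≈ -59.5 km.

x ≈ -25.4 km, y ≈ -59.5 km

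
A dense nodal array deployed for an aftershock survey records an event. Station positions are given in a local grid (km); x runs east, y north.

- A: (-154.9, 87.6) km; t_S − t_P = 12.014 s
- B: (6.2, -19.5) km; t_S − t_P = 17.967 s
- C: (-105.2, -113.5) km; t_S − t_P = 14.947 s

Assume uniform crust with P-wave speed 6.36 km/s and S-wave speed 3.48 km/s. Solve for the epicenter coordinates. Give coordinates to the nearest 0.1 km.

Distance from S−P lag: d = Δt · v_P v_S / (v_P − v_S) = Δt · (6.36·3.48)/(6.36−3.48) ≈ 7.6850·Δt.
So d_A = 92.33, d_B = 138.08, d_C = 114.87 km.
Circle about each station: (x + 154.9)² + (y − 87.6)² = 92.33²; (x − 6.2)² + (y + 19.5)² = 138.08²; (x + 105.2)² + (y + 113.5)² = 114.87².
Subtracting the A equation from the B and C equations removes the quadratic terms:
322.2 x − 214.2 y = -41790.34
99.4 x − 402.2 y = -12388.77
Solving the 2×2 system: x ≈ -130.7, y ≈ -1.5 km.
Check against A (with the unrounded x, y): √((x + 154.9)²+(y − 87.6)²) = 92.33 ≈ 92.33 km. ✓

x ≈ -130.7 km, y ≈ -1.5 km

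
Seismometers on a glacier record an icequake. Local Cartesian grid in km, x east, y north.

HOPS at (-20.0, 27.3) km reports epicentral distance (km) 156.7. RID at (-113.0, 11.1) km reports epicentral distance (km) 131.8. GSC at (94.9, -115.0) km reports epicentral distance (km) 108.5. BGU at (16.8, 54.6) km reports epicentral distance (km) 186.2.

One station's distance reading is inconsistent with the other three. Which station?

RID

Solve using three stations at a time. Using HOPS, GSC, BGU (subtract circle equations pairwise → linear system) gives (x, y) ≈ (-12.7, -129.3).
Distances from that point to each station vs reported:
  HOPS: calculated 156.8 vs reported 156.7 → residual 0.1 km
  RID: calculated 172.5 vs reported 131.8 → residual 40.7 km
  GSC: calculated 108.6 vs reported 108.5 → residual 0.1 km
  BGU: calculated 186.3 vs reported 186.2 → residual 0.1 km
HOPS, GSC, BGU are mutually consistent (residuals ≈ 0); RID is off by 40.7 km.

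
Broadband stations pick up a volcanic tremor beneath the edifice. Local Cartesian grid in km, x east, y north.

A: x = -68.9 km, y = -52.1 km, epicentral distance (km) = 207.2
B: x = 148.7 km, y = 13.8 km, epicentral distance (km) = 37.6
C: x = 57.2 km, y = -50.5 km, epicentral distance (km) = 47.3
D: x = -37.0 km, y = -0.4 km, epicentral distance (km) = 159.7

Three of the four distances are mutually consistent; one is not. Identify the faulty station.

Solve using three stations at a time. Using A, B, D (subtract circle equations pairwise → linear system) gives (x, y) ≈ (118.4, 36.6).
Distances from that point to each station vs reported:
  A: calculated 207.2 vs reported 207.2 → residual 0.0 km
  B: calculated 37.9 vs reported 37.6 → residual 0.3 km
  C: calculated 106.4 vs reported 47.3 → residual 59.1 km
  D: calculated 159.8 vs reported 159.7 → residual 0.1 km
A, B, D are mutually consistent (residuals ≈ 0); C is off by 59.1 km.

C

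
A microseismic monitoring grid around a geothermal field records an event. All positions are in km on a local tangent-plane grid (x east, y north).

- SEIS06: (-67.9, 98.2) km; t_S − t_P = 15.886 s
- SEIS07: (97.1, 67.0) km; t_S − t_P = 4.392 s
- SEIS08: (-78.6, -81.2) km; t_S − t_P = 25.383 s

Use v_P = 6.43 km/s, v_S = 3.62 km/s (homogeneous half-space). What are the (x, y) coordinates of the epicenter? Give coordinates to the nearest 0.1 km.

Distance from S−P lag: d = Δt · v_P v_S / (v_P − v_S) = Δt · (6.43·3.62)/(6.43−3.62) ≈ 8.2835·Δt.
So d_SEIS06 = 131.59, d_SEIS07 = 36.38, d_SEIS08 = 210.26 km.
Circle about each station: (x + 67.9)² + (y − 98.2)² = 131.59²; (x − 97.1)² + (y − 67.0)² = 36.38²; (x + 78.6)² + (y + 81.2)² = 210.26².
Subtracting the SEIS06 equation from the SEIS07 and SEIS08 equations removes the quadratic terms:
330.0 x − 62.4 y = 15656.18
-21.4 x − 358.8 y = -28375.59
Solving the 2×2 system: x ≈ 61.7, y ≈ 75.4 km.

(61.7, 75.4)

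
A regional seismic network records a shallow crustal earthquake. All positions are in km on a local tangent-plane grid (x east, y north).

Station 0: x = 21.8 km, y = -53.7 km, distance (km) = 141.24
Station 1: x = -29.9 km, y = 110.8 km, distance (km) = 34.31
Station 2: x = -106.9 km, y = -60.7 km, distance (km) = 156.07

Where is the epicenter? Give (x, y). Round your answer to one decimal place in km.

x ≈ -32.7 km, y ≈ 76.6 km

Circle about each station: (x − 21.8)² + (y + 53.7)² = 141.24²; (x + 29.9)² + (y − 110.8)² = 34.31²; (x + 106.9)² + (y + 60.7)² = 156.07².
Subtracting the Station 0 equation from the Station 1 and Station 2 equations removes the quadratic terms:
-103.4 x + 329.0 y = 28583.28
-257.4 x − 14.0 y = 7344.06
Solving the 2×2 system: x ≈ -32.7, y ≈ 76.6 km.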